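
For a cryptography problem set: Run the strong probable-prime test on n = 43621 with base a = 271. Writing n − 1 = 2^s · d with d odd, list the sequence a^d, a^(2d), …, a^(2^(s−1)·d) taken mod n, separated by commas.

2922, 31989

n − 1 = 43620 = 2^2 · 10905, so s = 2 and d = 10905.
x_0 = 271^10905 mod 43621 = 2922.
x_1 = 2922^2 mod 43621 = 31989.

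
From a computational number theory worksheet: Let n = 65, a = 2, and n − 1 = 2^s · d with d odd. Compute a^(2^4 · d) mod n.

16

n − 1 = 64 = 2^6 · 1, so s = 6 and d = 1.
x_0 = 2^1 mod 65 = 2.
x_1 = 2^2 mod 65 = 4.
x_2 = 4^2 mod 65 = 16.
x_3 = 16^2 mod 65 = 61.
x_4 = 61^2 mod 65 = 16.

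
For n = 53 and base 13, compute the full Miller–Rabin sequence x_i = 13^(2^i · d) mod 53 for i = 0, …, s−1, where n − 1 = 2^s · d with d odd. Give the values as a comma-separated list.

n − 1 = 52 = 2^2 · 13, so s = 2 and d = 13.
x_0 = 13^13 mod 53 = 1.
x_1 = 1^2 mod 53 = 1.

1, 1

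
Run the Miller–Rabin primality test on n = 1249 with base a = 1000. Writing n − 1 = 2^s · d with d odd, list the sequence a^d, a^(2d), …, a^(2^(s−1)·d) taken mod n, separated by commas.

n − 1 = 1248 = 2^5 · 39, so s = 5 and d = 39.
x_0 = 1000^39 mod 1249 = 1125.
x_1 = 1125^2 mod 1249 = 388.
x_2 = 388^2 mod 1249 = 664.
x_3 = 664^2 mod 1249 = 1248.
x_4 = 1248^2 mod 1249 = 1.

1125, 388, 664, 1248, 1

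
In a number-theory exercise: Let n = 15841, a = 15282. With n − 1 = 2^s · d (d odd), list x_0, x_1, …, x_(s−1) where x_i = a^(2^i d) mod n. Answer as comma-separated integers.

5083, 218, 1, 1, 1

n − 1 = 15840 = 2^5 · 495, so s = 5 and d = 495.
x_0 = 15282^495 mod 15841 = 5083.
x_1 = 5083^2 mod 15841 = 218.
x_2 = 218^2 mod 15841 = 1.
x_3 = 1^2 mod 15841 = 1.
x_4 = 1^2 mod 15841 = 1.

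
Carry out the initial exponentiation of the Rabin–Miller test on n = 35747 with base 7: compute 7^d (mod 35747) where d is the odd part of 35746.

n − 1 = 35746 = 2^1 · 17873, so s = 1 and d = 17873.
Repeated squaring mod 35747: 7^1 ≡ 7, 7^2 ≡ 49, 7^4 ≡ 2401, 7^8 ≡ 9534, 7^16 ≡ 28282, 7^32 ≡ 32399, 7^64 ≡ 20293, 7^128 ≡ 409, 7^256 ≡ 24293, 7^512 ≡ 2626, 7^1024 ≡ 32452, 7^2048 ≡ 25684, 7^4096 ≡ 28465, 7^8192 ≡ 14723, 7^16384 ≡ 32668.
17873 = 16384 + 1024 + 256 + 128 + 64 + 16 + 1, so 7^17873 ≡ 32668·32452·24293·409·20293·28282·7 ≡ 1 (mod 35747).

1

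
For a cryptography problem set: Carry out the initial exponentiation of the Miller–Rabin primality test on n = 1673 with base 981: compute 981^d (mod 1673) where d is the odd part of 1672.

n − 1 = 1672 = 2^3 · 209, so s = 3 and d = 209.
Repeated squaring mod 1673: 981^1 ≡ 981, 981^2 ≡ 386, 981^4 ≡ 99, 981^8 ≡ 1436, 981^16 ≡ 960, 981^32 ≡ 1450, 981^64 ≡ 1212, 981^128 ≡ 50.
209 = 128 + 64 + 16 + 1, so 981^209 ≡ 50·1212·960·981 ≡ 155 (mod 1673).

155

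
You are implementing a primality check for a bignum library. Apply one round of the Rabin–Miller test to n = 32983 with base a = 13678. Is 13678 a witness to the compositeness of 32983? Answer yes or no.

no

n − 1 = 32982 = 2^1 · 16491, so s = 1 and d = 16491.
x_0 = 13678^16491 mod 32983 = 32982.
x_0 = 32982 ≡ −1, so 13678 is not a witness.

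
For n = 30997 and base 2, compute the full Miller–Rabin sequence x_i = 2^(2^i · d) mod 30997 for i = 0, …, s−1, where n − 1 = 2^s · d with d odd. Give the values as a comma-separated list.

n − 1 = 30996 = 2^2 · 7749, so s = 2 and d = 7749.
x_0 = 2^7749 mod 30997 = 10901.
x_1 = 10901^2 mod 30997 = 20300.

10901, 20300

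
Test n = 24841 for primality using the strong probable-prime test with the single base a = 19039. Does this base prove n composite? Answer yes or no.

no

n − 1 = 24840 = 2^3 · 3105, so s = 3 and d = 3105.
x_0 = 19039^3105 mod 24841 = 22604.
x_0 is neither 1 nor 24840, so continue squaring.
x_1 = 22604^2 mod 24841 = 11128.
x_2 = 11128^2 mod 24841 = 24840.
x_2 ≡ −1, so 19039 is not a witness.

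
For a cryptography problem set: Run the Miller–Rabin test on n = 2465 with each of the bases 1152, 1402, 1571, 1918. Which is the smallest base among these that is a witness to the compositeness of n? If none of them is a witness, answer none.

n − 1 = 2464 = 2^5 · 77, so s = 5 and d = 77.
Base 1152: x_0 = 1152^77 mod 2465 = 1322. x_0 is neither 1 nor 2464, so continue squaring. x_1 = 1322^2 mod 2465 = 2464. x_1 ≡ −1, so 1152 is not a witness.
Base 1402: x_0 = 1402^77 mod 2465 = 1607. x_0 is neither 1 nor 2464, so continue squaring. x_1 = 1607^2 mod 2465 = 1594. x_2 = 1594^2 mod 2465 = 1886. x_3 = 1886^2 mod 2465 = 1. x_3 = 1 but x_2 ≠ ±1, a nontrivial square root of 1 — 1402 is a witness and 2465 is composite.
Base 1571: x_0 = 1571^77 mod 2465 = 1536. x_0 is neither 1 nor 2464, so continue squaring. x_1 = 1536^2 mod 2465 = 291. x_2 = 291^2 mod 2465 = 871. x_3 = 871^2 mod 2465 = 1886. x_4 = 1886^2 mod 2465 = 1. x_4 = 1 but x_3 ≠ ±1, a nontrivial square root of 1 — 1571 is a witness and 2465 is composite.
Base 1918: x_0 = 1918^77 mod 2465 = 753. x_0 is neither 1 nor 2464, so continue squaring. x_1 = 753^2 mod 2465 = 59. x_2 = 59^2 mod 2465 = 1016. x_3 = 1016^2 mod 2465 = 1886. x_4 = 1886^2 mod 2465 = 1. x_4 = 1 but x_3 ≠ ±1, a nontrivial square root of 1 — 1918 is a witness and 2465 is composite.
The smallest witness among the given bases is 1402.

1402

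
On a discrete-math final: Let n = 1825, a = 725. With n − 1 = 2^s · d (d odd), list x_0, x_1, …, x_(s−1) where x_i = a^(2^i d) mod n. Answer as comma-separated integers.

1550, 800, 1250, 300, 575

n − 1 = 1824 = 2^5 · 57, so s = 5 and d = 57.
x_0 = 725^57 mod 1825 = 1550.
x_1 = 1550^2 mod 1825 = 800.
x_2 = 800^2 mod 1825 = 1250.
x_3 = 1250^2 mod 1825 = 300.
x_4 = 300^2 mod 1825 = 575.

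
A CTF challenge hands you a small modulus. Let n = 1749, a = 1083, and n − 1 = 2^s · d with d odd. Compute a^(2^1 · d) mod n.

900

n − 1 = 1748 = 2^2 · 437, so s = 2 and d = 437.
x_0 = 1083^437 mod 1749 = 1719.
x_1 = 1719^2 mod 1749 = 900.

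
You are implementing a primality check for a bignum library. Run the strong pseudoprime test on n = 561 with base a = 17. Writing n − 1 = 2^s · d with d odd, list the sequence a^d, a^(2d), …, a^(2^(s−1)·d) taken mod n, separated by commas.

527, 34, 34, 34

n − 1 = 560 = 2^4 · 35, so s = 4 and d = 35.
x_0 = 17^35 mod 561 = 527.
x_1 = 527^2 mod 561 = 34.
x_2 = 34^2 mod 561 = 34.
x_3 = 34^2 mod 561 = 34.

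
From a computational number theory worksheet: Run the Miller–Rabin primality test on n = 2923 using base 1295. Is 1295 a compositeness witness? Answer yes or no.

n − 1 = 2922 = 2^1 · 1461, so s = 1 and d = 1461.
x_0 = 1295^1461 mod 2923 = 259.
x_0 ∉ {1, 2922} and s = 1, so 1295 is a Miller–Rabin witness and 2923 is composite.

yes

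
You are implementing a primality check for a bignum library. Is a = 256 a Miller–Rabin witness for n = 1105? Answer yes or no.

n − 1 = 1104 = 2^4 · 69, so s = 4 and d = 69.
x_0 = 256^69 mod 1105 = 1.
x_0 = 1, so 256 is not a witness.

no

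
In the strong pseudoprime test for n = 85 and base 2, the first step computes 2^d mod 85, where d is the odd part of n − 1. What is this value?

32

n − 1 = 84 = 2^2 · 21, so s = 2 and d = 21.
2^21 mod 85 = 32.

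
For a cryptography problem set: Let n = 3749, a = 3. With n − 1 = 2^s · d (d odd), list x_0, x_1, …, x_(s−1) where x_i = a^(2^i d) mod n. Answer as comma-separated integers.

2539, 1990

n − 1 = 3748 = 2^2 · 937, so s = 2 and d = 937.
x_0 = 3^937 mod 3749 = 2539.
x_1 = 2539^2 mod 3749 = 1990.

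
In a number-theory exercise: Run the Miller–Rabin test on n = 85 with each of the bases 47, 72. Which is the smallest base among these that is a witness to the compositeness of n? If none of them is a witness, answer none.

n − 1 = 84 = 2^2 · 21, so s = 2 and d = 21.
Base 47: x_0 = 47^21 mod 85 = 47. x_0 is neither 1 nor 84, so continue squaring. x_1 = 47^2 mod 85 = 84. x_1 ≡ −1, so 47 is not a witness.
Base 72: x_0 = 72^21 mod 85 = 72. x_0 is neither 1 nor 84, so continue squaring. x_1 = 72^2 mod 85 = 84. x_1 ≡ −1, so 72 is not a witness.
No listed base is a witness for 85.

none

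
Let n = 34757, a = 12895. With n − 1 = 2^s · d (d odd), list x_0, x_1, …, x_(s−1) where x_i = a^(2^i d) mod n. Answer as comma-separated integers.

n − 1 = 34756 = 2^2 · 8689, so s = 2 and d = 8689.
x_0 = 12895^8689 mod 34757 = 1.
x_1 = 1^2 mod 34757 = 1.

1, 1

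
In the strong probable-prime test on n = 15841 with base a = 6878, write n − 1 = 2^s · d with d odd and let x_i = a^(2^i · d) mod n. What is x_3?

n − 1 = 15840 = 2^5 · 495, so s = 5 and d = 495.
Repeated squaring mod 15841: 6878^1 ≡ 6878, 6878^2 ≡ 5658, 6878^4 ≡ 14144, 6878^8 ≡ 12588, 6878^16 ≡ 221, 6878^32 ≡ 1318, 6878^64 ≡ 10455, 6878^128 ≡ 4125, 6878^256 ≡ 2391.
495 = 256 + 128 + 64 + 32 + 8 + 4 + 2 + 1, so 6878^495 ≡ 2391·4125·10455·1318·12588·14144·5658·6878 ≡ 2045 (mod 15841).
x_0 = 2045.
x_1 = 2045^2 mod 15841 = 1.
x_2 = 1^2 mod 15841 = 1.
x_3 = 1^2 mod 15841 = 1.

1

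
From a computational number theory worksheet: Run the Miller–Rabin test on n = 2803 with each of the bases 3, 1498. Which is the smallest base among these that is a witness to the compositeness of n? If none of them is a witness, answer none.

none

n − 1 = 2802 = 2^1 · 1401, so s = 1 and d = 1401.
Base 3: x_0 = 3^1401 mod 2803 = 2802. x_0 = 2802 ≡ −1, so 3 is not a witness.
Base 1498: x_0 = 1498^1401 mod 2803 = 2802. x_0 = 2802 ≡ −1, so 1498 is not a witness.
No listed base is a witness for 2803.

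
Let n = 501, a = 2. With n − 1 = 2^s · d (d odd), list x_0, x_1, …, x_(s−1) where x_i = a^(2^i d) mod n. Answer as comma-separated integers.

n − 1 = 500 = 2^2 · 125, so s = 2 and d = 125.
x_0 = 2^125 mod 501 = 488.
x_1 = 488^2 mod 501 = 169.

488, 169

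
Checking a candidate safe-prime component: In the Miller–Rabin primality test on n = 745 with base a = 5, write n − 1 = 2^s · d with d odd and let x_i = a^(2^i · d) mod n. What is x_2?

n − 1 = 744 = 2^3 · 93, so s = 3 and d = 93.
x_0 = 5^93 mod 745 = 230.
x_1 = 230^2 mod 745 = 5.
x_2 = 5^2 mod 745 = 25.

25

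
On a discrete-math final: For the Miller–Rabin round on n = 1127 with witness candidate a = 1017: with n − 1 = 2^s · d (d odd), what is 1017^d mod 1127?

550

n − 1 = 1126 = 2^1 · 563, so s = 1 and d = 563.
Repeated squaring mod 1127: 1017^1 ≡ 1017, 1017^2 ≡ 830, 1017^4 ≡ 303, 1017^8 ≡ 522, 1017^16 ≡ 877, 1017^32 ≡ 515, 1017^64 ≡ 380, 1017^128 ≡ 144, 1017^256 ≡ 450, 1017^512 ≡ 767.
563 = 512 + 32 + 16 + 2 + 1, so 1017^563 ≡ 767·515·877·830·1017 ≡ 550 (mod 1127).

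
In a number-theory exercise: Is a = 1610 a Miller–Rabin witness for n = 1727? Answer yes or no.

n − 1 = 1726 = 2^1 · 863, so s = 1 and d = 863.
x_0 = 1610^863 mod 1727 = 361.
x_0 ∉ {1, 1726} and s = 1, so 1610 is a Miller–Rabin witness and 1727 is composite.

yes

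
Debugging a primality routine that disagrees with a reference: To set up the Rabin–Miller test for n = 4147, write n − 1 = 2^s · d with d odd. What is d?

Halving: 4146 → 2073; 2073 is odd.
So 4146 = 2^1 · 2073.

2073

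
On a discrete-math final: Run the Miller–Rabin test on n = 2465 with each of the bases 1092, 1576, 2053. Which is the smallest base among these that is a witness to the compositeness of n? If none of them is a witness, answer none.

1576

n − 1 = 2464 = 2^5 · 77, so s = 5 and d = 77.
Base 1092: x_0 = 1092^77 mod 2465 = 1177. x_0 is neither 1 nor 2464, so continue squaring. x_1 = 1177^2 mod 2465 = 2464. x_1 ≡ −1, so 1092 is not a witness.
Base 1576: x_0 = 1576^77 mod 2465 = 2071. x_0 is neither 1 nor 2464, so continue squaring. x_1 = 2071^2 mod 2465 = 2406. x_2 = 2406^2 mod 2465 = 1016. x_3 = 1016^2 mod 2465 = 1886. x_4 = 1886^2 mod 2465 = 1. x_4 = 1 but x_3 ≠ ±1, a nontrivial square root of 1 — 1576 is a witness and 2465 is composite.
Base 2053: x_0 = 2053^77 mod 2465 = 523. x_0 is neither 1 nor 2464, so continue squaring. x_1 = 523^2 mod 2465 = 2379. x_2 = 2379^2 mod 2465 = 1. x_2 = 1 but x_1 ≠ ±1, a nontrivial square root of 1 — 2053 is a witness and 2465 is composite.
The smallest witness among the given bases is 1576.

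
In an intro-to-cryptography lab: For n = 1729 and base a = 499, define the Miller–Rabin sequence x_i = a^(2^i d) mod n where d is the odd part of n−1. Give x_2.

n − 1 = 1728 = 2^6 · 27, so s = 6 and d = 27.
x_0 = 499^27 mod 1729 = 1464.
x_1 = 1464^2 mod 1729 = 1065.
x_2 = 1065^2 mod 1729 = 1.

1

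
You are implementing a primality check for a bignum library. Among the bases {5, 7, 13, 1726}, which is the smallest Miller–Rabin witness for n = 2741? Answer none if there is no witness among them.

none

n − 1 = 2740 = 2^2 · 685, so s = 2 and d = 685.
Base 5: x_0 = 5^685 mod 2741 = 2740. x_0 = 2740 ≡ −1, so 5 is not a witness.
Base 7: x_0 = 7^685 mod 2741 = 1. x_0 = 1, so 7 is not a witness.
Base 13: x_0 = 13^685 mod 2741 = 2085. x_0 is neither 1 nor 2740, so continue squaring. x_1 = 2085^2 mod 2741 = 2740. x_1 ≡ −1, so 13 is not a witness.
Base 1726: x_0 = 1726^685 mod 2741 = 656. x_0 is neither 1 nor 2740, so continue squaring. x_1 = 656^2 mod 2741 = 2740. x_1 ≡ −1, so 1726 is not a witness.
No listed base is a witness for 2741.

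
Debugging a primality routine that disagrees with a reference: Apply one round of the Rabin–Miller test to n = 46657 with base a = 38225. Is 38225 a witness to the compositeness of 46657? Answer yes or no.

yes

n − 1 = 46656 = 2^6 · 729, so s = 6 and d = 729.
x_0 = 38225^729 mod 46657 = 4698.
x_0 is neither 1 nor 46656, so continue squaring.
x_1 = 4698^2 mod 46657 = 2443.
x_2 = 2443^2 mod 46657 = 42810.
x_3 = 42810^2 mod 46657 = 9140.
x_4 = 9140^2 mod 46657 = 23570.
x_5 = 23570^2 mod 46657 = 1.
x_5 = 1 but x_4 ≠ ±1, a nontrivial square root of 1 — 38225 is a witness and 46657 is composite.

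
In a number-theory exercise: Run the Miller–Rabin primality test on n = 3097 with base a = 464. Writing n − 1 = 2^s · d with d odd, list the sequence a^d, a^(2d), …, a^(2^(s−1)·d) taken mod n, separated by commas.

n − 1 = 3096 = 2^3 · 387, so s = 3 and d = 387.
x_0 = 464^387 mod 3097 = 3039.
x_1 = 3039^2 mod 3097 = 267.
x_2 = 267^2 mod 3097 = 58.

3039, 267, 58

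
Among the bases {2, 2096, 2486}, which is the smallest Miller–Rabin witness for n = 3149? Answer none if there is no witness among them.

2

n − 1 = 3148 = 2^2 · 787, so s = 2 and d = 787.
Base 2: x_0 = 2^787 mod 3149 = 2523. x_0 is neither 1 nor 3148, so continue squaring. x_1 = 2523^2 mod 3149 = 1400. Reached i = s−1 = 1 without hitting −1: 2 is a Miller–Rabin witness and 3149 is composite.
Base 2096: x_0 = 2096^787 mod 3149 = 613. x_0 is neither 1 nor 3148, so continue squaring. x_1 = 613^2 mod 3149 = 1038. Reached i = s−1 = 1 without hitting −1: 2096 is a Miller–Rabin witness and 3149 is composite.
Base 2486: x_0 = 2486^787 mod 3149 = 1293. x_0 is neither 1 nor 3148, so continue squaring. x_1 = 1293^2 mod 3149 = 2879. Reached i = s−1 = 1 without hitting −1: 2486 is a Miller–Rabin witness and 3149 is composite.
The smallest witness among the given bases is 2.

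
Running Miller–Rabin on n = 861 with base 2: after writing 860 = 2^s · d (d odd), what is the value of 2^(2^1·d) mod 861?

163

n − 1 = 860 = 2^2 · 215, so s = 2 and d = 215.
x_0 = 2^215 mod 861 = 788.
x_1 = 788^2 mod 861 = 163.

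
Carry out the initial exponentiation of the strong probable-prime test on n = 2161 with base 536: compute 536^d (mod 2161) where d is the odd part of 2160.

n − 1 = 2160 = 2^4 · 135, so s = 4 and d = 135.
536^135 mod 2161 = 1703.

1703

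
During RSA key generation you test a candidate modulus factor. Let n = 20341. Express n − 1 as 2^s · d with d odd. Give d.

5085

Halving: 20340 → 10170 → 5085; 5085 is odd.
So 20340 = 2^2 · 5085.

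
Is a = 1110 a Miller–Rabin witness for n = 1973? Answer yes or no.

no

n − 1 = 1972 = 2^2 · 493, so s = 2 and d = 493.
x_0 = 1110^493 mod 1973 = 259.
x_0 is neither 1 nor 1972, so continue squaring.
x_1 = 259^2 mod 1973 = 1972.
x_1 ≡ −1, so 1110 is not a witness.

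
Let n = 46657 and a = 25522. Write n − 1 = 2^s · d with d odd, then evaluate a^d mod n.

n − 1 = 46656 = 2^6 · 729, so s = 6 and d = 729.
By repeated squaring, 25522^729 ≡ 105 (mod 46657).

105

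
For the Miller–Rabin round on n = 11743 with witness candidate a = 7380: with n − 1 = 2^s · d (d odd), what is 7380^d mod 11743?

n − 1 = 11742 = 2^1 · 5871, so s = 1 and d = 5871.
By repeated squaring, 7380^5871 ≡ 1 (mod 11743).

1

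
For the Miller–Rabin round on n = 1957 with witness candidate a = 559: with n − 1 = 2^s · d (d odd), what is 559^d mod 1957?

588

n − 1 = 1956 = 2^2 · 489, so s = 2 and d = 489.
559^489 mod 1957 = 588.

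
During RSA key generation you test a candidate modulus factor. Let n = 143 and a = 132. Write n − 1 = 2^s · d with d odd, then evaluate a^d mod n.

n − 1 = 142 = 2^1 · 71, so s = 1 and d = 71.
132^71 mod 143 = 33.

33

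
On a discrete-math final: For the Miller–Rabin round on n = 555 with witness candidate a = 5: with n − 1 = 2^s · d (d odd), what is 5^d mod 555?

500

n − 1 = 554 = 2^1 · 277, so s = 1 and d = 277.
Repeated squaring mod 555: 5^1 ≡ 5, 5^2 ≡ 25, 5^4 ≡ 70, 5^8 ≡ 460, 5^16 ≡ 145, 5^32 ≡ 490, 5^64 ≡ 340, 5^128 ≡ 160, 5^256 ≡ 70.
277 = 256 + 16 + 4 + 1, so 5^277 ≡ 70·145·70·5 ≡ 500 (mod 555).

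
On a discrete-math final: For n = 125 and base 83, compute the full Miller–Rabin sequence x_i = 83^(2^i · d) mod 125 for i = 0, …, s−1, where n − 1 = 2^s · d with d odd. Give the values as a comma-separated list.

n − 1 = 124 = 2^2 · 31, so s = 2 and d = 31.
x_0 = 83^31 mod 125 = 92.
x_1 = 92^2 mod 125 = 89.

92, 89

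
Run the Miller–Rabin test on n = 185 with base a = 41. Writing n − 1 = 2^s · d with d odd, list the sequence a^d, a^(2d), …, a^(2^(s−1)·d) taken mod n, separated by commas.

n − 1 = 184 = 2^3 · 23, so s = 3 and d = 23.
x_0 = 41^23 mod 185 = 136.
x_1 = 136^2 mod 185 = 181.
x_2 = 181^2 mod 185 = 16.

136, 181, 16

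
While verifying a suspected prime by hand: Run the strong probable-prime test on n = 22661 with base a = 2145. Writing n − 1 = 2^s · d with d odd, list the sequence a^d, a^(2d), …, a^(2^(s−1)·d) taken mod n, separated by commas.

n − 1 = 22660 = 2^2 · 5665, so s = 2 and d = 5665.
x_0 = 2145^5665 mod 22661 = 6361.
x_1 = 6361^2 mod 22661 = 12436.

6361, 12436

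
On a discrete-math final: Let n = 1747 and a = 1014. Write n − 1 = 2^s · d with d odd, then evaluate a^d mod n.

1

n − 1 = 1746 = 2^1 · 873, so s = 1 and d = 873.
1014^873 mod 1747 = 1.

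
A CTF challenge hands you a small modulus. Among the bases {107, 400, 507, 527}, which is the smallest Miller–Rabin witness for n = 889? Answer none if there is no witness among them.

none

n − 1 = 888 = 2^3 · 111, so s = 3 and d = 111.
Base 107: x_0 = 107^111 mod 889 = 1. x_0 = 1, so 107 is not a witness.
Base 400: x_0 = 400^111 mod 889 = 1. x_0 = 1, so 400 is not a witness.
Base 507: x_0 = 507^111 mod 889 = 888. x_0 = 888 ≡ −1, so 507 is not a witness.
Base 527: x_0 = 527^111 mod 889 = 1. x_0 = 1, so 527 is not a witness.
No listed base is a witness for 889.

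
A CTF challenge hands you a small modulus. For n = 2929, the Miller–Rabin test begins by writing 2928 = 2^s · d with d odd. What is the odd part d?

183

Halving: 2928 → 1464 → 732 → 366 → 183; 183 is odd.
So 2928 = 2^4 · 183.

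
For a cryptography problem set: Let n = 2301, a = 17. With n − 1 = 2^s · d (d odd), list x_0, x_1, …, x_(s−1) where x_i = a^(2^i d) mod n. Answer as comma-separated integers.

1349, 2011

n − 1 = 2300 = 2^2 · 575, so s = 2 and d = 575.
x_0 = 17^575 mod 2301 = 1349.
x_1 = 1349^2 mod 2301 = 2011.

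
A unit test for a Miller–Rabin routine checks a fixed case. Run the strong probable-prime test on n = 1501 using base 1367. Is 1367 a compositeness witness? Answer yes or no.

no

n − 1 = 1500 = 2^2 · 375, so s = 2 and d = 375.
Repeated squaring mod 1501: 1367^1 ≡ 1367, 1367^2 ≡ 1445, 1367^4 ≡ 134, 1367^8 ≡ 1445, 1367^16 ≡ 134, 1367^32 ≡ 1445, 1367^64 ≡ 134, 1367^128 ≡ 1445, 1367^256 ≡ 134.
375 = 256 + 64 + 32 + 16 + 4 + 2 + 1, so 1367^375 ≡ 134·134·1445·134·134·1445·1367 ≡ 1500 (mod 1501).
x_0 = 1367^375 mod 1501 = 1500.
x_0 = 1500 ≡ −1, so 1367 is not a witness.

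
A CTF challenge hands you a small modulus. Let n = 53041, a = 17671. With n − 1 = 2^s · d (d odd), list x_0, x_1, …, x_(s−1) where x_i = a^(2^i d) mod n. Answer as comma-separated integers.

44517, 45447, 13269, 23282

n − 1 = 53040 = 2^4 · 3315, so s = 4 and d = 3315.
x_0 = 17671^3315 mod 53041 = 44517.
x_1 = 44517^2 mod 53041 = 45447.
x_2 = 45447^2 mod 53041 = 13269.
x_3 = 13269^2 mod 53041 = 23282.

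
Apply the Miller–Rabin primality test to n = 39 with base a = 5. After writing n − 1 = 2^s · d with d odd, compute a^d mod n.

8

n − 1 = 38 = 2^1 · 19, so s = 1 and d = 19.
Repeated squaring mod 39: 5^1 ≡ 5, 5^2 ≡ 25, 5^4 ≡ 1, 5^8 ≡ 1, 5^16 ≡ 1.
19 = 16 + 2 + 1, so 5^19 ≡ 1·25·5 ≡ 8 (mod 39).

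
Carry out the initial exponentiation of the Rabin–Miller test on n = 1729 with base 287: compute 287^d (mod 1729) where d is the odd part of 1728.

n − 1 = 1728 = 2^6 · 27, so s = 6 and d = 27.
287^27 mod 1729 = 1652.

1652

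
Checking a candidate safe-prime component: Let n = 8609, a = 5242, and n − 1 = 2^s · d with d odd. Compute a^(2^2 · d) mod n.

n − 1 = 8608 = 2^5 · 269, so s = 5 and d = 269.
x_0 = 5242^269 mod 8609 = 4553.
x_1 = 4553^2 mod 8609 = 7946.
x_2 = 7946^2 mod 8609 = 510.

510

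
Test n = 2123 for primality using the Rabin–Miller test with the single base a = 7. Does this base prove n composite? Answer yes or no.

yes

n − 1 = 2122 = 2^1 · 1061, so s = 1 and d = 1061.
x_0 = 7^1061 mod 2123 = 788.
x_0 ∉ {1, 2122} and s = 1, so 7 is a Miller–Rabin witness and 2123 is composite.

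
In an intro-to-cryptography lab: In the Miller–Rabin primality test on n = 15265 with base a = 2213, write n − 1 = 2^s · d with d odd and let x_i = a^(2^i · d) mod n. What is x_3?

n − 1 = 15264 = 2^5 · 477, so s = 5 and d = 477.
x_0 = 2213^477 mod 15265 = 9148.
x_1 = 9148^2 mod 15265 = 3174.
x_2 = 3174^2 mod 15265 = 14641.
x_3 = 14641^2 mod 15265 = 7751.

7751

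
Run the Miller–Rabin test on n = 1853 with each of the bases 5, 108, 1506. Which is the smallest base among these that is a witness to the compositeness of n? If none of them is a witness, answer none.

5

n − 1 = 1852 = 2^2 · 463, so s = 2 and d = 463.
Base 5: x_0 = 5^463 mod 1853 = 1061. x_0 is neither 1 nor 1852, so continue squaring. x_1 = 1061^2 mod 1853 = 950. Reached i = s−1 = 1 without hitting −1: 5 is a Miller–Rabin witness and 1853 is composite.
Base 108: x_0 = 108^463 mod 1853 = 326. x_0 is neither 1 nor 1852, so continue squaring. x_1 = 326^2 mod 1853 = 655. Reached i = s−1 = 1 without hitting −1: 108 is a Miller–Rabin witness and 1853 is composite.
Base 1506: x_0 = 1506^463 mod 1853 = 97. x_0 is neither 1 nor 1852, so continue squaring. x_1 = 97^2 mod 1853 = 144. Reached i = s−1 = 1 without hitting −1: 1506 is a Miller–Rabin witness and 1853 is composite.
The smallest witness among the given bases is 5.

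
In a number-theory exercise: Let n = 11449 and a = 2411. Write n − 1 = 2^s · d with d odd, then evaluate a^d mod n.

n − 1 = 11448 = 2^3 · 1431, so s = 3 and d = 1431.
2411^1431 mod 11449 = 2783.

2783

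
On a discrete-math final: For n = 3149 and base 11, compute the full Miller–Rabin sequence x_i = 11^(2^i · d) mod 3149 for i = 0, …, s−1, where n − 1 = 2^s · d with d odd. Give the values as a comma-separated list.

264, 418

n − 1 = 3148 = 2^2 · 787, so s = 2 and d = 787.
x_0 = 11^787 mod 3149 = 264.
x_1 = 264^2 mod 3149 = 418.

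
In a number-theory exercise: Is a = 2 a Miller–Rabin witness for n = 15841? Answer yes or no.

n − 1 = 15840 = 2^5 · 495, so s = 5 and d = 495.
x_0 = 2^495 mod 15841 = 1.
x_0 = 1, so 2 is not a witness.

no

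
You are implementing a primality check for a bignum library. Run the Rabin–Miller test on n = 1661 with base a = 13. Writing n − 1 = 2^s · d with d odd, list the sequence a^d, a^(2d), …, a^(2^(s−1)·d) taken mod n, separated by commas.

n − 1 = 1660 = 2^2 · 415, so s = 2 and d = 415.
x_0 = 13^415 mod 1661 = 1506.
x_1 = 1506^2 mod 1661 = 771.

1506, 771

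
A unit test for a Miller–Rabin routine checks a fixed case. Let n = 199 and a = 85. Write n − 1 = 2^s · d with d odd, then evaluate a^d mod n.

198

n − 1 = 198 = 2^1 · 99, so s = 1 and d = 99.
By repeated squaring, 85^99 ≡ 198 (mod 199).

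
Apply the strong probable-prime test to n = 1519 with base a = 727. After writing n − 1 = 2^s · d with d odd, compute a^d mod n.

n − 1 = 1518 = 2^1 · 759, so s = 1 and d = 759.
727^759 mod 1519 = 1399.

1399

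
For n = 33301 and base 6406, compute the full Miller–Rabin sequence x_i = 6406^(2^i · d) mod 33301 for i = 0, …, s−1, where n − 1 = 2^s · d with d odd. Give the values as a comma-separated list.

n − 1 = 33300 = 2^2 · 8325, so s = 2 and d = 8325.
x_0 = 6406^8325 mod 33301 = 1.
x_1 = 1^2 mod 33301 = 1.

1, 1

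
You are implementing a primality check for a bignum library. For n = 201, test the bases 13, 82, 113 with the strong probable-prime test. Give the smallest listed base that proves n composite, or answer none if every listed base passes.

n − 1 = 200 = 2^3 · 25, so s = 3 and d = 25.
Base 13: x_0 = 13^25 mod 201 = 85. x_0 is neither 1 nor 200, so continue squaring. x_1 = 85^2 mod 201 = 190. x_2 = 190^2 mod 201 = 121. Reached i = s−1 = 2 without hitting −1: 13 is a Miller–Rabin witness and 201 is composite.
Base 82: x_0 = 82^25 mod 201 = 25. x_0 is neither 1 nor 200, so continue squaring. x_1 = 25^2 mod 201 = 22. x_2 = 22^2 mod 201 = 82. Reached i = s−1 = 2 without hitting −1: 82 is a Miller–Rabin witness and 201 is composite.
Base 113: x_0 = 113^25 mod 201 = 101. x_0 is neither 1 nor 200, so continue squaring. x_1 = 101^2 mod 201 = 151. x_2 = 151^2 mod 201 = 88. Reached i = s−1 = 2 without hitting −1: 113 is a Miller–Rabin witness and 201 is composite.
The smallest witness among the given bases is 13.

13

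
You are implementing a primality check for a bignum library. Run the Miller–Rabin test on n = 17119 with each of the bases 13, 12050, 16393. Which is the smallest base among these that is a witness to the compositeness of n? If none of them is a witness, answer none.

13

n − 1 = 17118 = 2^1 · 8559, so s = 1 and d = 8559.
Base 13: x_0 = 13^8559 mod 17119 = 5699. x_0 ∉ {1, 17118} and s = 1, so 13 is a Miller–Rabin witness and 17119 is composite.
Base 12050: x_0 = 12050^8559 mod 17119 = 14954. x_0 ∉ {1, 17118} and s = 1, so 12050 is a Miller–Rabin witness and 17119 is composite.
Base 16393: x_0 = 16393^8559 mod 17119 = 3628. x_0 ∉ {1, 17118} and s = 1, so 16393 is a Miller–Rabin witness and 17119 is composite.
The smallest witness among the given bases is 13.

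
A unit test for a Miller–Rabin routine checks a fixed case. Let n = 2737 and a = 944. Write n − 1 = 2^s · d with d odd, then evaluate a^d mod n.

1749

n − 1 = 2736 = 2^4 · 171, so s = 4 and d = 171.
944^171 mod 2737 = 1749.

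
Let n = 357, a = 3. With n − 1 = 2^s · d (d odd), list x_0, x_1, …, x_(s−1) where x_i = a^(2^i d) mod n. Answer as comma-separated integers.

n − 1 = 356 = 2^2 · 89, so s = 2 and d = 89.
x_0 = 3^89 mod 357 = 201.
x_1 = 201^2 mod 357 = 60.

201, 60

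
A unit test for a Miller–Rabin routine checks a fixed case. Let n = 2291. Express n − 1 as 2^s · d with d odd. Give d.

1145

Halving: 2290 → 1145; 1145 is odd.
So 2290 = 2^1 · 1145.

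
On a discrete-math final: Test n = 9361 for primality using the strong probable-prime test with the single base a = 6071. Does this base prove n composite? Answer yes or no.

no

n − 1 = 9360 = 2^4 · 585, so s = 4 and d = 585.
x_0 = 6071^585 mod 9361 = 9360.
x_0 = 9360 ≡ −1, so 6071 is not a witness.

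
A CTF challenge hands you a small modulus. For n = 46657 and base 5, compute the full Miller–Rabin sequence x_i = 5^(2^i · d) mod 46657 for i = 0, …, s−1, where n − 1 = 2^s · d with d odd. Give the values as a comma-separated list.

n − 1 = 46656 = 2^6 · 729, so s = 6 and d = 729.
x_0 = 5^729 mod 46657 = 746.
x_1 = 746^2 mod 46657 = 43289.
x_2 = 43289^2 mod 46657 = 5773.
x_3 = 5773^2 mod 46657 = 14431.
x_4 = 14431^2 mod 46657 = 23570.
x_5 = 23570^2 mod 46657 = 1.

746, 43289, 5773, 14431, 23570, 1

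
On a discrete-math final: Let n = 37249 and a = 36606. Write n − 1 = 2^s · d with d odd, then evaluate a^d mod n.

n − 1 = 37248 = 2^7 · 291, so s = 7 and d = 291.
36606^291 mod 37249 = 36234.

36234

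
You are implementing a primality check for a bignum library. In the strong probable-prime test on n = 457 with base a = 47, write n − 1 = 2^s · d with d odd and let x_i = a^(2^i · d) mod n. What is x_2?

n − 1 = 456 = 2^3 · 57, so s = 3 and d = 57.
x_0 = 47^57 mod 457 = 109.
x_1 = 109^2 mod 457 = 456.
x_2 = 456^2 mod 457 = 1.

1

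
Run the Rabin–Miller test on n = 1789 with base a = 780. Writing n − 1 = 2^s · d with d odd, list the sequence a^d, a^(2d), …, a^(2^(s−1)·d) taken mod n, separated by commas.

1065, 1788

n − 1 = 1788 = 2^2 · 447, so s = 2 and d = 447.
x_0 = 780^447 mod 1789 = 1065.
x_1 = 1065^2 mod 1789 = 1788.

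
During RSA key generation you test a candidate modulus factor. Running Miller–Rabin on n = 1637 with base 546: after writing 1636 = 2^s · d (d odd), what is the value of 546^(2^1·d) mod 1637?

1636

n − 1 = 1636 = 2^2 · 409, so s = 2 and d = 409.
x_0 = 546^409 mod 1637 = 1321.
x_1 = 1321^2 mod 1637 = 1636.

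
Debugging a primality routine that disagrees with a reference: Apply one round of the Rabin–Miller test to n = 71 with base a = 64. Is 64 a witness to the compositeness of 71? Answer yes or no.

n − 1 = 70 = 2^1 · 35, so s = 1 and d = 35.
Repeated squaring mod 71: 64^1 ≡ 64, 64^2 ≡ 49, 64^4 ≡ 58, 64^8 ≡ 27, 64^16 ≡ 19, 64^32 ≡ 6.
35 = 32 + 2 + 1, so 64^35 ≡ 6·49·64 ≡ 1 (mod 71).
x_0 = 64^35 mod 71 = 1.
x_0 = 1, so 64 is not a witness.

no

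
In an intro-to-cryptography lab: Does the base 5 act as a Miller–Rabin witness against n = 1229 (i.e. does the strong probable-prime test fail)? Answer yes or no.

no

n − 1 = 1228 = 2^2 · 307, so s = 2 and d = 307.
x_0 = 5^307 mod 1229 = 1228.
x_0 = 1228 ≡ −1, so 5 is not a witness.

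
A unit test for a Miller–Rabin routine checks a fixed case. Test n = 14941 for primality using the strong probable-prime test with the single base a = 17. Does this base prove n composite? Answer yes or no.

n − 1 = 14940 = 2^2 · 3735, so s = 2 and d = 3735.
x_0 = 17^3735 mod 14941 = 10802.
x_0 is neither 1 nor 14940, so continue squaring.
x_1 = 10802^2 mod 14941 = 8935.
Reached i = s−1 = 1 without hitting −1: 17 is a Miller–Rabin witness and 14941 is composite.

yes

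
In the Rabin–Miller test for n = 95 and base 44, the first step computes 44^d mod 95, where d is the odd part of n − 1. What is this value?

n − 1 = 94 = 2^1 · 47, so s = 1 and d = 47.
44^47 mod 95 = 74.

74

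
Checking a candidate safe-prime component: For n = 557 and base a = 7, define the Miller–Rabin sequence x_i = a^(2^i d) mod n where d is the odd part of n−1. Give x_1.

n − 1 = 556 = 2^2 · 139, so s = 2 and d = 139.
x_0 = 7^139 mod 557 = 556.
x_1 = 556^2 mod 557 = 1.

1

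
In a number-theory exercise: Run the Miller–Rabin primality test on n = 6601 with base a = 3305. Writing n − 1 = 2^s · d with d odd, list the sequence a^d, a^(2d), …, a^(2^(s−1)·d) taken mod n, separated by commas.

4509, 1, 1

n − 1 = 6600 = 2^3 · 825, so s = 3 and d = 825.
x_0 = 3305^825 mod 6601 = 4509.
x_1 = 4509^2 mod 6601 = 1.
x_2 = 1^2 mod 6601 = 1.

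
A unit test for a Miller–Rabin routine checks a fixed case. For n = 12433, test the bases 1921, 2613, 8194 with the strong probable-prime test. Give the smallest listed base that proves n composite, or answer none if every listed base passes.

none

n − 1 = 12432 = 2^4 · 777, so s = 4 and d = 777.
Base 1921: x_0 = 1921^777 mod 12433 = 2317. x_0 is neither 1 nor 12432, so continue squaring. x_1 = 2317^2 mod 12433 = 9866. x_2 = 9866^2 mod 12433 = 12432. x_2 ≡ −1, so 1921 is not a witness.
Base 2613: x_0 = 2613^777 mod 12433 = 10116. x_0 is neither 1 nor 12432, so continue squaring. x_1 = 10116^2 mod 12433 = 9866. x_2 = 9866^2 mod 12433 = 12432. x_2 ≡ −1, so 2613 is not a witness.
Base 8194: x_0 = 8194^777 mod 12433 = 7668. x_0 is neither 1 nor 12432, so continue squaring. x_1 = 7668^2 mod 12433 = 2567. x_2 = 2567^2 mod 12433 = 12432. x_2 ≡ −1, so 8194 is not a witness.
No listed base is a witness for 12433.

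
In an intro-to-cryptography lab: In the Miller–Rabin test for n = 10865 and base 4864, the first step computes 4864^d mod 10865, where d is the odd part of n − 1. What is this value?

604

n − 1 = 10864 = 2^4 · 679, so s = 4 and d = 679.
Repeated squaring mod 10865: 4864^1 ≡ 4864, 4864^2 ≡ 5391, 4864^4 ≡ 9871, 4864^8 ≡ 10186, 4864^16 ≡ 4711, 4864^32 ≡ 7191, 4864^64 ≡ 3946, 4864^128 ≡ 1371, 4864^256 ≡ 10861, 4864^512 ≡ 16.
679 = 512 + 128 + 32 + 4 + 2 + 1, so 4864^679 ≡ 16·1371·7191·9871·5391·4864 ≡ 604 (mod 10865).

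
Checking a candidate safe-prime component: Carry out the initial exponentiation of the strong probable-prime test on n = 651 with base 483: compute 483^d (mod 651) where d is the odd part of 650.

315

n − 1 = 650 = 2^1 · 325, so s = 1 and d = 325.
483^325 mod 651 = 315.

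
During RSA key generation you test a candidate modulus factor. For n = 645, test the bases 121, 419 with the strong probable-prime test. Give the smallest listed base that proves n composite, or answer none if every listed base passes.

none

n − 1 = 644 = 2^2 · 161, so s = 2 and d = 161.
Base 121: x_0 = 121^161 mod 645 = 1. x_0 = 1, so 121 is not a witness.
Base 419: x_0 = 419^161 mod 645 = 644. x_0 = 644 ≡ −1, so 419 is not a witness.
No listed base is a witness for 645.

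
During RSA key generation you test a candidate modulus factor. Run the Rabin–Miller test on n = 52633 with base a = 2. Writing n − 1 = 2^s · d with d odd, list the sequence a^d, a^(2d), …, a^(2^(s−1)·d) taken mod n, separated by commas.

1, 1, 1

n − 1 = 52632 = 2^3 · 6579, so s = 3 and d = 6579.
x_0 = 2^6579 mod 52633 = 1.
x_1 = 1^2 mod 52633 = 1.
x_2 = 1^2 mod 52633 = 1.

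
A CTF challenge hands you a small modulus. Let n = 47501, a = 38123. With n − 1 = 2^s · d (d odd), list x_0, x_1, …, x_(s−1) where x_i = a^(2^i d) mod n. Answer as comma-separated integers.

8342, 47500

n − 1 = 47500 = 2^2 · 11875, so s = 2 and d = 11875.
x_0 = 38123^11875 mod 47501 = 8342.
x_1 = 8342^2 mod 47501 = 47500.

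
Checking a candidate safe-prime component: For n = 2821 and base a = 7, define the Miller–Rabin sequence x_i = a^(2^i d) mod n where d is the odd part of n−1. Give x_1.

714

n − 1 = 2820 = 2^2 · 705, so s = 2 and d = 705.
Repeated squaring mod 2821: 7^1 ≡ 7, 7^2 ≡ 49, 7^4 ≡ 2401, 7^8 ≡ 1498, 7^16 ≡ 1309, 7^32 ≡ 1134, 7^64 ≡ 2401, 7^128 ≡ 1498, 7^256 ≡ 1309, 7^512 ≡ 1134.
705 = 512 + 128 + 64 + 1, so 7^705 ≡ 1134·1498·2401·7 ≡ 931 (mod 2821).
x_0 = 931.
x_1 = 931^2 mod 2821 = 714.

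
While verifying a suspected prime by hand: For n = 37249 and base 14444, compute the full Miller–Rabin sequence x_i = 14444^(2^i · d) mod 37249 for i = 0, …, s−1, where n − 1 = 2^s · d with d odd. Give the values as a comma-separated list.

n − 1 = 37248 = 2^7 · 291, so s = 7 and d = 291.
x_0 = 14444^291 mod 37249 = 16722.
x_1 = 16722^2 mod 37249 = 34290.
x_2 = 34290^2 mod 37249 = 2166.
x_3 = 2166^2 mod 37249 = 35431.
x_4 = 35431^2 mod 37249 = 27212.
x_5 = 27212^2 mod 37249 = 20073.
x_6 = 20073^2 mod 37249 = 2896.

16722, 34290, 2166, 35431, 27212, 20073, 2896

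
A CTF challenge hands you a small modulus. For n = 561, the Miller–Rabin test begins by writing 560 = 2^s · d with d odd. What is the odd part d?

35

Halving: 560 → 280 → 140 → 70 → 35; 35 is odd.
So 560 = 2^4 · 35.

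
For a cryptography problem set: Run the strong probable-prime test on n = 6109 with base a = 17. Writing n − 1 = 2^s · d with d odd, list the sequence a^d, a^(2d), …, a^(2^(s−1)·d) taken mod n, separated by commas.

2637, 1727

n − 1 = 6108 = 2^2 · 1527, so s = 2 and d = 1527.
x_0 = 17^1527 mod 6109 = 2637.
x_1 = 2637^2 mod 6109 = 1727.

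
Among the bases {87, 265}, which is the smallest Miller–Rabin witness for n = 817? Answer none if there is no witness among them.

n − 1 = 816 = 2^4 · 51, so s = 4 and d = 51.
Base 87: x_0 = 87^51 mod 817 = 1. x_0 = 1, so 87 is not a witness.
Base 265: x_0 = 265^51 mod 817 = 816. x_0 = 816 ≡ −1, so 265 is not a witness.
No listed base is a witness for 817.

none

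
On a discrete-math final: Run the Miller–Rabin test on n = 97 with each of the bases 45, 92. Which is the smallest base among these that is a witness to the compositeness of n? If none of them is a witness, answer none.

n − 1 = 96 = 2^5 · 3, so s = 5 and d = 3.
Base 45: x_0 = 45^3 mod 97 = 42. x_0 is neither 1 nor 96, so continue squaring. x_1 = 42^2 mod 97 = 18. x_2 = 18^2 mod 97 = 33. x_3 = 33^2 mod 97 = 22. x_4 = 22^2 mod 97 = 96. x_4 ≡ −1, so 45 is not a witness.
Base 92: x_0 = 92^3 mod 97 = 69. x_0 is neither 1 nor 96, so continue squaring. x_1 = 69^2 mod 97 = 8. x_2 = 8^2 mod 97 = 64. x_3 = 64^2 mod 97 = 22. x_4 = 22^2 mod 97 = 96. x_4 ≡ −1, so 92 is not a witness.
No listed base is a witness for 97.

none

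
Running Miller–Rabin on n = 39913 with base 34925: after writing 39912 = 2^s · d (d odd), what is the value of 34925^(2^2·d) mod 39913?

18360

n − 1 = 39912 = 2^3 · 4989, so s = 3 and d = 4989.
x_0 = 34925^4989 mod 39913 = 9814.
x_1 = 9814^2 mod 39913 = 4527.
x_2 = 4527^2 mod 39913 = 18360.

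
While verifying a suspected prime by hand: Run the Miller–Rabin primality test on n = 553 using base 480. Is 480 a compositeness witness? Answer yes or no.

n − 1 = 552 = 2^3 · 69, so s = 3 and d = 69.
x_0 = 480^69 mod 553 = 57.
x_0 is neither 1 nor 552, so continue squaring.
x_1 = 57^2 mod 553 = 484.
x_2 = 484^2 mod 553 = 337.
Reached i = s−1 = 2 without hitting −1: 480 is a Miller–Rabin witness and 553 is composite.

yes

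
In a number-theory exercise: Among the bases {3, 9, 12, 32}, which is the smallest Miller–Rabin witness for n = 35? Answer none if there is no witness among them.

n − 1 = 34 = 2^1 · 17, so s = 1 and d = 17.
Base 3: x_0 = 3^17 mod 35 = 33. x_0 ∉ {1, 34} and s = 1, so 3 is a Miller–Rabin witness and 35 is composite.
Base 9: x_0 = 9^17 mod 35 = 4. x_0 ∉ {1, 34} and s = 1, so 9 is a Miller–Rabin witness and 35 is composite.
Base 12: x_0 = 12^17 mod 35 = 17. x_0 ∉ {1, 34} and s = 1, so 12 is a Miller–Rabin witness and 35 is composite.
Base 32: x_0 = 32^17 mod 35 = 2. x_0 ∉ {1, 34} and s = 1, so 32 is a Miller–Rabin witness and 35 is composite.
The smallest witness among the given bases is 3.

3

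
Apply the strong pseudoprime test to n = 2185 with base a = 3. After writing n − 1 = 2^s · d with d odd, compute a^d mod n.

n − 1 = 2184 = 2^3 · 273, so s = 3 and d = 273.
3^273 mod 2185 = 1053.

1053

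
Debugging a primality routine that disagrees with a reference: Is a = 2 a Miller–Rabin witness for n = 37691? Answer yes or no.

n − 1 = 37690 = 2^1 · 18845, so s = 1 and d = 18845.
x_0 = 2^18845 mod 37691 = 37690.
x_0 = 37690 ≡ −1, so 2 is not a witness.

no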